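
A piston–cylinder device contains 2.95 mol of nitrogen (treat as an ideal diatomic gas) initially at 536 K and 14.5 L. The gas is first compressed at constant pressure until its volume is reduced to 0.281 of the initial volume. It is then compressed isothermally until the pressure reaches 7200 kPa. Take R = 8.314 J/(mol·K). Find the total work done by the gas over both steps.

P₁ = nRT₁/V₁ = 2.95×8.314×536/14.5 = 907 kPa.
Step 1 — Isobaric: P stays 907 kPa; V/T = const ⇒ T₂ = 151 K, V₂ = 4.07 L.
W = PΔV = 907×(4.07−14.5) kPa·L = -9450 J.
ΔU = nCvΔT = 2.95×20.8×(151−536) = -23600 J.
Q = ΔU + W = nCpΔT = -33100 J.
State after step 1: P = 907 kPa, V = 4.07 L, T = 151 K.
Step 2 — Isothermal: T stays 151 K; PV = const ⇒ V₂ = 0.513 L, P₂ = 7200 kPa.
ΔU = 0 (ideal gas, T constant).
W = nRT ln(V₂/V₁) = 2.95×8.314×151×ln(0.126) = -7650 J.
Q = ΔU + W = -7650 J.
Net over both steps: W = -17100 J, Q = -40700 J, ΔU = -23600 J.

-17100 J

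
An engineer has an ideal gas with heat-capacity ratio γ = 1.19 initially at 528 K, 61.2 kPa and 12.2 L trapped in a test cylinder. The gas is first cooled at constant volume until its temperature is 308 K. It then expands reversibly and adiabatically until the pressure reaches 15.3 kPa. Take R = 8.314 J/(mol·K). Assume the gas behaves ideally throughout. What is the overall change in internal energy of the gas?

-1930 J

n = P₁V₁/(RT₁) = 61.2×12.2/(8.314×528) = 0.170 mol.
Step 1 — Isochoric: V stays 12.2 L; P/T = const ⇒ T₂ = 308 K, P₂ = 35.7 kPa.
W = 0 (no volume change).
ΔU = nCvΔT = 0.170×43.8×(308−528) = -1640 J.
Q = ΔU = -1640 J.
State after step 1: P = 35.7 kPa, V = 12.2 L, T = 308 K.
Step 2 — Adiabatic: T₂/T₁ = (P₂/P₁)^((γ−1)/γ) ⇒ T₂ = 308×(0.429)^0.160 = 269 K; V₂ = 24.9 L.
ΔU = nCvΔT = 0.170×43.8×(269−308) = -290 J.
Q = 0 for an adiabatic process, so W = −ΔU = 290 J.
Net over both steps: W = 290 J, Q = -1640 J, ΔU = -1930 J.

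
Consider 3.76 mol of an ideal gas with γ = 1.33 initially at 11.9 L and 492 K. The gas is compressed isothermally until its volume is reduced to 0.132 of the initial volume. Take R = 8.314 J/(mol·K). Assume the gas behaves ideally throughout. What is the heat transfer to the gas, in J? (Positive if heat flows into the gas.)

P₁ = nRT₁/V₁ = 3.76×8.314×492/11.9 = 1290 kPa.
Isothermal: T stays 492 K; PV = const ⇒ V₂ = 1.57 L, P₂ = 9790 kPa.
ΔU = 0 (ideal gas, T constant).
W = nRT ln(V₂/V₁) = 3.76×8.314×492×ln(0.132) = -31100 J.
Q = ΔU + W = -31100 J.

-31100 J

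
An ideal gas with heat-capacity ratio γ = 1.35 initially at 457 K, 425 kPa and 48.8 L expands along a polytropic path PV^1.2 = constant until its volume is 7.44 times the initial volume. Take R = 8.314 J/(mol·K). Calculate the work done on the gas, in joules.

n = P₁V₁/(RT₁) = 425×48.8/(8.314×457) = 5.46 mol.
Polytropic n=1.2: T₂ = T₁(V₁/V₂)^(n−1) = 457×(0.134)^0.20 = 306 K; P₂ = P₁(V₁/V₂)^n = 38.2 kPa.
W = (P₁V₁−P₂V₂)/(n−1) = (425×48.8−38.2×363)/0.20 = 34300 J.
Work done on the gas = −W_by = -34300 J.

-34300 J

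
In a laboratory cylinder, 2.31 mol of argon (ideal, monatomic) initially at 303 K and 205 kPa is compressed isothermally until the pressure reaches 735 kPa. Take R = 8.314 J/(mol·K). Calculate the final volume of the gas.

7.92 L

V₁ = nRT₁/P₁ = 2.31×8.314×303/205 = 28.4 L.
Isothermal: T stays 303 K; PV = const ⇒ V₂ = 7.92 L, P₂ = 735 kPa.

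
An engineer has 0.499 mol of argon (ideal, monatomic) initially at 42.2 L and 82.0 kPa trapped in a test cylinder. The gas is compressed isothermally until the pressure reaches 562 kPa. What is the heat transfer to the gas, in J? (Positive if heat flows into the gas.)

-6660 J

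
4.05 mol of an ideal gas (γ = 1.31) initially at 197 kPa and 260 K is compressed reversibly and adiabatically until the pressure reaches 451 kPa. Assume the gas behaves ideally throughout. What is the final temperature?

V₁ = nRT₁/P₁ = 4.05×8.314×260/197 = 44.4 L.
Adiabatic: T₂/T₁ = (P₂/P₁)^((γ−1)/γ) ⇒ T₂ = 260×(2.29)^0.237 = 316 K; V₂ = 23.6 L.

316 K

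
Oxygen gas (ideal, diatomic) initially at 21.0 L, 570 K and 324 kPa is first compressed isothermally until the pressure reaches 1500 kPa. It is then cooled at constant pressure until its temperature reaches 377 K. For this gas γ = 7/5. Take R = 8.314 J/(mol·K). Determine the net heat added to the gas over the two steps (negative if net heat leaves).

-18500 J

n = P₁V₁/(RT₁) = 324×21.0/(8.314×570) = 1.44 mol.
Step 1 — Isothermal: T stays 570 K; PV = const ⇒ V₂ = 4.54 L, P₂ = 1500 kPa.
ΔU = 0 (ideal gas, T constant).
W = nRT ln(V₂/V₁) = 1.44×8.314×570×ln(0.216) = -10400 J.
Q = ΔU + W = -10400 J.
State after step 1: P = 1500 kPa, V = 4.54 L, T = 570 K.
Step 2 — Isobaric: P stays 1500 kPa; V/T = const ⇒ T₂ = 377 K, V₂ = 3.00 L.
W = PΔV = 1500×(3.00−4.54) kPa·L = -2300 J.
ΔU = nCvΔT = 1.44×20.8×(377−570) = -5760 J.
Q = ΔU + W = nCpΔT = -8060 J.
Net over both steps: W = -12700 J, Q = -18500 J, ΔU = -5760 J.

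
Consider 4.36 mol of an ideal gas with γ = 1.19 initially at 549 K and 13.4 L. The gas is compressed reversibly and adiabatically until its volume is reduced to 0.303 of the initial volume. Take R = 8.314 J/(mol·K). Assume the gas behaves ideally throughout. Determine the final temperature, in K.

689 K

P₁ = nRT₁/V₁ = 4.36×8.314×549/13.4 = 1490 kPa.
Adiabatic: TV^(γ−1) = const ⇒ T₂ = 549×(3.30)^0.190 = 689 K; PV^γ = const ⇒ P₂ = 6150 kPa.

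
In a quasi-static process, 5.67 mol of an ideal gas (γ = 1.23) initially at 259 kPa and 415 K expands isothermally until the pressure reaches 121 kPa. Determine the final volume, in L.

162 L

V₁ = nRT₁/P₁ = 5.67×8.314×415/259 = 75.5 L.
Isothermal: T stays 415 K; PV = const ⇒ V₂ = 162 L, P₂ = 121 kPa.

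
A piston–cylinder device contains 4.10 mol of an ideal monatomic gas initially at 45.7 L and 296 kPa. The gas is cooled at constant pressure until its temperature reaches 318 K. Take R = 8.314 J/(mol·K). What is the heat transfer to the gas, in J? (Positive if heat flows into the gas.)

-6720 J

T₁ = P₁V₁/(nR) = 296×45.7/(4.10×8.314) = 397 K.
Isobaric: P stays 296 kPa; V/T = const ⇒ T₂ = 318 K, V₂ = 36.6 L.
W = PΔV = 296×(36.6−45.7) kPa·L = -2690 J.
ΔU = nCvΔT = 4.10×12.5×(318−397) = -4030 J.
Q = ΔU + W = nCpΔT = -6720 J.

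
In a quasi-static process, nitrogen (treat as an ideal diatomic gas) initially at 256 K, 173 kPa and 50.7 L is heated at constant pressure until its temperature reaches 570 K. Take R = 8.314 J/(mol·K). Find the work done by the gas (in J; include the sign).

10800 J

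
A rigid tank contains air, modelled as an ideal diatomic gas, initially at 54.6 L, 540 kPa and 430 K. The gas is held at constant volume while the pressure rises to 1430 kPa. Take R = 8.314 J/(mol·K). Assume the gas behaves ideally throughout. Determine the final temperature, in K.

Isochoric: V stays 54.6 L; P/T = const ⇒ T₂ = 1140 K, P₂ = 1430 kPa.

1140 K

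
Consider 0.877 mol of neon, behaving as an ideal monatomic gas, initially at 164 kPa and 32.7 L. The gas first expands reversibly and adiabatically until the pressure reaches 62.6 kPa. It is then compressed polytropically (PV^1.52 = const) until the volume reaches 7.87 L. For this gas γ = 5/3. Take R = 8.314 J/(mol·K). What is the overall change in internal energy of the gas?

7460 J

T₁ = P₁V₁/(nR) = 164×32.7/(0.877×8.314) = 735 K.
Step 1 — Adiabatic: T₂/T₁ = (P₂/P₁)^((γ−1)/γ) ⇒ T₂ = 735×(0.382)^0.400 = 500 K; V₂ = 58.3 L.
ΔU = nCvΔT = 0.877×12.5×(500−735) = -2570 J.
Q = 0 for an adiabatic process, so W = −ΔU = 2570 J.
State after step 1: P = 62.6 kPa, V = 58.3 L, T = 500 K.
Step 2 — Polytropic n=1.52: T₂ = T₁(V₁/V₂)^(n−1) = 500×(7.41)^0.52 = 1420 K; P₂ = P₁(V₁/V₂)^n = 1310 kPa.
W = (P₁V₁−P₂V₂)/(n−1) = (62.6×58.3−1310×7.87)/0.52 = -12900 J.
ΔU = nCvΔT = 0.877×12.5×(1420−500) = 10000 J.
Q = ΔU + W = -2830 J.
Net over both steps: W = -10300 J, Q = -2830 J, ΔU = 7460 J.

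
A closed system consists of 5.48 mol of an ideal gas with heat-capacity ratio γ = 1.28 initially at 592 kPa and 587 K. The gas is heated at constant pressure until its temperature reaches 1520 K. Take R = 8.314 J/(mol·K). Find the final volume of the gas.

117 L

V₁ = nRT₁/P₁ = 5.48×8.314×587/592 = 45.2 L.
Isobaric: P stays 592 kPa; V/T = const ⇒ T₂ = 1520 K, V₂ = 117 L.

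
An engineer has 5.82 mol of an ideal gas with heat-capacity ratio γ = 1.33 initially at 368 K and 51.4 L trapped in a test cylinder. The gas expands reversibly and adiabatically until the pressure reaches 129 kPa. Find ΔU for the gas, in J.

-11700 J

P₁ = nRT₁/V₁ = 5.82×8.314×368/51.4 = 346 kPa.
Adiabatic: T₂/T₁ = (P₂/P₁)^((γ−1)/γ) ⇒ T₂ = 368×(0.372)^0.248 = 288 K; V₂ = 108 L.
For an ideal gas ΔU = nCvΔT with Cv = R/(γ−1) = 25.2 J/(mol·K).
ΔU = 5.82×25.2×(288−368) = -11700 J.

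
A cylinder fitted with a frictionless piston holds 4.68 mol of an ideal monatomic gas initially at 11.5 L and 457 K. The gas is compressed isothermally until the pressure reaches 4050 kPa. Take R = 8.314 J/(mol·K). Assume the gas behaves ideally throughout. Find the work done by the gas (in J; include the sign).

-17100 J

P₁ = nRT₁/V₁ = 4.68×8.314×457/11.5 = 1550 kPa.
Isothermal: T stays 457 K; PV = const ⇒ V₂ = 4.39 L, P₂ = 4050 kPa.
W = nRT ln(V₂/V₁) = 4.68×8.314×457×ln(0.382) = -17100 J.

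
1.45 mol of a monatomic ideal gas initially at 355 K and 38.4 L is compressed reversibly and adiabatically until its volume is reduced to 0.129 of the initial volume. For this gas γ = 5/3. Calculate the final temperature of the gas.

P₁ = nRT₁/V₁ = 1.45×8.314×355/38.4 = 111 kPa.
Adiabatic: TV^(γ−1) = const ⇒ T₂ = 355×(7.75)^0.667 = 1390 K; PV^γ = const ⇒ P₂ = 3380 kPa.

1390 K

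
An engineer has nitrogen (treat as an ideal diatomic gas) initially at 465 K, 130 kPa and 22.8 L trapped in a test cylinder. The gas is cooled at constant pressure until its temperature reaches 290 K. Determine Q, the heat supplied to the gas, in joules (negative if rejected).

-3900 J

n = P₁V₁/(RT₁) = 130×22.8/(8.314×465) = 0.767 mol.
Isobaric: P stays 130 kPa; V/T = const ⇒ T₂ = 290 K, V₂ = 14.2 L.
W = PΔV = 130×(14.2−22.8) kPa·L = -1120 J.
ΔU = nCvΔT = 0.767×20.8×(290−465) = -2790 J.
Q = ΔU + W = nCpΔT = -3900 J.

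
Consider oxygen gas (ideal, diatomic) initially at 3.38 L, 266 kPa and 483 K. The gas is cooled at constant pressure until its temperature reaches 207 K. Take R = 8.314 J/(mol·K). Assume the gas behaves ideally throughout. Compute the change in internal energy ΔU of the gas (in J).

n = P₁V₁/(RT₁) = 266×3.38/(8.314×483) = 0.224 mol.
Isobaric: P stays 266 kPa; V/T = const ⇒ T₂ = 207 K, V₂ = 1.45 L.
For an ideal gas ΔU = nCvΔT with Cv = (5/2)R = 20.8 J/(mol·K).
ΔU = 0.224×20.8×(207−483) = -1280 J.

-1280 J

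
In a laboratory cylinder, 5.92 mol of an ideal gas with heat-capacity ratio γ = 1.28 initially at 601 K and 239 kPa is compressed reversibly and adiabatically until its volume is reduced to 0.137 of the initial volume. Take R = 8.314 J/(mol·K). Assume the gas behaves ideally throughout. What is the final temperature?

1050 K

V₁ = nRT₁/P₁ = 5.92×8.314×601/239 = 124 L.
Adiabatic: TV^(γ−1) = const ⇒ T₂ = 601×(7.30)^0.280 = 1050 K; PV^γ = const ⇒ P₂ = 3040 kPa.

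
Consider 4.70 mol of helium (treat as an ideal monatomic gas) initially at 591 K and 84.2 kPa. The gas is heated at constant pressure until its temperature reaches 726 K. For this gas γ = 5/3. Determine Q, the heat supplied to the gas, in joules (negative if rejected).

13200 J

V₁ = nRT₁/P₁ = 4.70×8.314×591/84.2 = 274 L.
Isobaric: P stays 84.2 kPa; V/T = const ⇒ T₂ = 726 K, V₂ = 337 L.
W = PΔV = 84.2×(337−274) kPa·L = 5280 J.
ΔU = nCvΔT = 4.70×12.5×(726−591) = 7910 J.
Q = ΔU + W = nCpΔT = 13200 J.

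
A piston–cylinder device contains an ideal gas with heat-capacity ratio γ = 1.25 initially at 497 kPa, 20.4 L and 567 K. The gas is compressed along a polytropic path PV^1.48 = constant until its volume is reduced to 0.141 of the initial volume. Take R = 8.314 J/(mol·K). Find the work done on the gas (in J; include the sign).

33000 J

n = P₁V₁/(RT₁) = 497×20.4/(8.314×567) = 2.15 mol.
Polytropic n=1.48: T₂ = T₁(V₁/V₂)^(n−1) = 567×(7.09)^0.48 = 1450 K; P₂ = P₁(V₁/V₂)^n = 9030 kPa.
W = (P₁V₁−P₂V₂)/(n−1) = (497×20.4−9030×2.88)/0.48 = -33000 J.
Work done on the gas = −W_by = 33000 J.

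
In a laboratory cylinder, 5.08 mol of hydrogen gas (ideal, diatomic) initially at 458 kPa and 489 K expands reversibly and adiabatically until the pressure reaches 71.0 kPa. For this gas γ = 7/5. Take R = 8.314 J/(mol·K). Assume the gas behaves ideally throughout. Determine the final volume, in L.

171 L

V₁ = nRT₁/P₁ = 5.08×8.314×489/458 = 45.1 L.
Adiabatic: T₂/T₁ = (P₂/P₁)^((γ−1)/γ) ⇒ T₂ = 489×(0.155)^0.286 = 287 K; V₂ = 171 L.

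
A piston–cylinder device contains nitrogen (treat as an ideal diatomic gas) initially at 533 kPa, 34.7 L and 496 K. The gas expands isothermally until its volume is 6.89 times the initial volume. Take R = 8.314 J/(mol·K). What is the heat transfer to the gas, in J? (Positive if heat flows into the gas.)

n = P₁V₁/(RT₁) = 533×34.7/(8.314×496) = 4.49 mol.
Isothermal: T stays 496 K; PV = const ⇒ V₂ = 239 L, P₂ = 77.4 kPa.
ΔU = 0 (ideal gas, T constant).
W = nRT ln(V₂/V₁) = 4.49×8.314×496×ln(6.89) = 35700 J.
Q = ΔU + W = 35700 J.

35700 J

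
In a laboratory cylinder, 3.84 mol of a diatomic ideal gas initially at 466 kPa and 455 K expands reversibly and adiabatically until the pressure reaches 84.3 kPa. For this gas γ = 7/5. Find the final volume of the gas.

V₁ = nRT₁/P₁ = 3.84×8.314×455/466 = 31.2 L.
Adiabatic: T₂/T₁ = (P₂/P₁)^((γ−1)/γ) ⇒ T₂ = 455×(0.181)^0.286 = 279 K; V₂ = 106 L.

106 L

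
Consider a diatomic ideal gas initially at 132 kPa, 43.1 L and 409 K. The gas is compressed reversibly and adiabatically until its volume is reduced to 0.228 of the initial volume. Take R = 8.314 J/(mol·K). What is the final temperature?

739 K

Adiabatic: TV^(γ−1) = const ⇒ T₂ = 409×(4.39)^0.400 = 739 K; PV^γ = const ⇒ P₂ = 1050 kPa.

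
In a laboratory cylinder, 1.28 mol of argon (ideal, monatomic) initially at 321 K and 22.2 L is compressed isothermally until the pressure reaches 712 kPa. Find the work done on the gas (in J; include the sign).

P₁ = nRT₁/V₁ = 1.28×8.314×321/22.2 = 154 kPa.
Isothermal: T stays 321 K; PV = const ⇒ V₂ = 4.80 L, P₂ = 712 kPa.
W = nRT ln(V₂/V₁) = 1.28×8.314×321×ln(0.216) = -5230 J.
Work done on the gas = −W_by = 5230 J.

5230 J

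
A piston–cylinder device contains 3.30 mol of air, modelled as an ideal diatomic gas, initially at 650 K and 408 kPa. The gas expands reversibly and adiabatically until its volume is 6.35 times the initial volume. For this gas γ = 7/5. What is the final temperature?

V₁ = nRT₁/P₁ = 3.30×8.314×650/408 = 43.7 L.
Adiabatic: TV^(γ−1) = const ⇒ T₂ = 650×(0.157)^0.400 = 310 K; PV^γ = const ⇒ P₂ = 30.7 kPa.

310 K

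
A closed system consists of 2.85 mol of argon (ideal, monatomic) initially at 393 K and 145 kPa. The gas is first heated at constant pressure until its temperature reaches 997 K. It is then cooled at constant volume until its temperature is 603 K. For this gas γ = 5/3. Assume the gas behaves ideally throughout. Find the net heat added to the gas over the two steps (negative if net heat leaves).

21800 J

V₁ = nRT₁/P₁ = 2.85×8.314×393/145 = 64.2 L.
Step 1 — Isobaric: P stays 145 kPa; V/T = const ⇒ T₂ = 997 K, V₂ = 163 L.
W = PΔV = 145×(163−64.2) kPa·L = 14300 J.
ΔU = nCvΔT = 2.85×12.5×(997−393) = 21500 J.
Q = ΔU + W = nCpΔT = 35800 J.
State after step 1: P = 145 kPa, V = 163 L, T = 997 K.
Step 2 — Isochoric: V stays 163 L; P/T = const ⇒ T₂ = 603 K, P₂ = 87.7 kPa.
W = 0 (no volume change).
ΔU = nCvΔT = 2.85×12.5×(603−997) = -14000 J.
Q = ΔU = -14000 J.
Net over both steps: W = 14300 J, Q = 21800 J, ΔU = 7460 J.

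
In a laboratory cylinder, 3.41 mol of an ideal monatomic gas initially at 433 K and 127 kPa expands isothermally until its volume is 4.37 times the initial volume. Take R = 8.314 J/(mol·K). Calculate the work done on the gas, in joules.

V₁ = nRT₁/P₁ = 3.41×8.314×433/127 = 96.7 L.
Isothermal: T stays 433 K; PV = const ⇒ V₂ = 422 L, P₂ = 29.1 kPa.
W = nRT ln(V₂/V₁) = 3.41×8.314×433×ln(4.37) = 18100 J.
Work done on the gas = −W_by = -18100 J.

-18100 J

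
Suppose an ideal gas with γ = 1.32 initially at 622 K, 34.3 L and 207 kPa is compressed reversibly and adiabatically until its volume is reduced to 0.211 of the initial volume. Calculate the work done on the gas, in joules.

n = P₁V₁/(RT₁) = 207×34.3/(8.314×622) = 1.37 mol.
Adiabatic: TV^(γ−1) = const ⇒ T₂ = 622×(4.74)^0.320 = 1020 K; PV^γ = const ⇒ P₂ = 1610 kPa.
ΔU = nCvΔT = 1.37×26.0×(1020−622) = 14300 J.
Q = 0 for an adiabatic process, so W = −ΔU = -14300 J.
Work done on the gas = −W_by = 14300 J.

14300 J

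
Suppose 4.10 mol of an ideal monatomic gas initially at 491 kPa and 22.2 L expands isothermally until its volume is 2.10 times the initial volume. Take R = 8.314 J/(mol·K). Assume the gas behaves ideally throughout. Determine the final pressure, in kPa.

T₁ = P₁V₁/(nR) = 491×22.2/(4.10×8.314) = 320 K.
Isothermal: T stays 320 K; PV = const ⇒ V₂ = 46.6 L, P₂ = 234 kPa.

234 kPa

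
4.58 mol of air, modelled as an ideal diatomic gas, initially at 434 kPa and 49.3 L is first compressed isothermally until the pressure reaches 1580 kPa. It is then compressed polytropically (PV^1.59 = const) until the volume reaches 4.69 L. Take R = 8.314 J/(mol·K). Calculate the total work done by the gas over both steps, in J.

-59200 J

T₁ = P₁V₁/(nR) = 434×49.3/(4.58×8.314) = 562 K.
Step 1 — Isothermal: T stays 562 K; PV = const ⇒ V₂ = 13.5 L, P₂ = 1580 kPa.
ΔU = 0 (ideal gas, T constant).
W = nRT ln(V₂/V₁) = 4.58×8.314×562×ln(0.275) = -27600 J.
Q = ΔU + W = -27600 J.
State after step 1: P = 1580 kPa, V = 13.5 L, T = 562 K.
Step 2 — Polytropic n=1.59: T₂ = T₁(V₁/V₂)^(n−1) = 562×(2.89)^0.59 = 1050 K; P₂ = P₁(V₁/V₂)^n = 8530 kPa.
W = (P₁V₁−P₂V₂)/(n−1) = (1580×13.5−8530×4.69)/0.59 = -31500 J.
ΔU = nCvΔT = 4.58×20.8×(1050−562) = 46500 J.
Q = ΔU + W = 15000 J.
Net over both steps: W = -59200 J, Q = -12700 J, ΔU = 46500 J.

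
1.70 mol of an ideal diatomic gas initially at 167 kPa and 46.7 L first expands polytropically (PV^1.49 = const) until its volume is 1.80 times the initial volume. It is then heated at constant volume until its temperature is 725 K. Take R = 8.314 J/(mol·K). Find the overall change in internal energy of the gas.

T₁ = P₁V₁/(nR) = 167×46.7/(1.70×8.314) = 552 K.
Step 1 — Polytropic n=1.49: T₂ = T₁(V₁/V₂)^(n−1) = 552×(0.556)^0.49 = 414 K; P₂ = P₁(V₁/V₂)^n = 69.6 kPa.
W = (P₁V₁−P₂V₂)/(n−1) = (167×46.7−69.6×84.1)/0.49 = 3980 J.
ΔU = nCvΔT = 1.70×20.8×(414−552) = -4880 J.
Q = ΔU + W = -896 J.
State after step 1: P = 69.6 kPa, V = 84.1 L, T = 414 K.
Step 2 — Isochoric: V stays 84.1 L; P/T = const ⇒ T₂ = 725 K, P₂ = 122 kPa.
W = 0 (no volume change).
ΔU = nCvΔT = 1.70×20.8×(725−414) = 11000 J.
Q = ΔU = 11000 J.
Net over both steps: W = 3980 J, Q = 10100 J, ΔU = 6120 J.

6120 J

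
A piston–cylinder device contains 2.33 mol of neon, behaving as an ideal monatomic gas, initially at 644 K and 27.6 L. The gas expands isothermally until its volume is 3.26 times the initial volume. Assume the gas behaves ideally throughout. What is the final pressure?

P₁ = nRT₁/V₁ = 2.33×8.314×644/27.6 = 452 kPa.
Isothermal: T stays 644 K; PV = const ⇒ V₂ = 90.0 L, P₂ = 139 kPa.

139 kPa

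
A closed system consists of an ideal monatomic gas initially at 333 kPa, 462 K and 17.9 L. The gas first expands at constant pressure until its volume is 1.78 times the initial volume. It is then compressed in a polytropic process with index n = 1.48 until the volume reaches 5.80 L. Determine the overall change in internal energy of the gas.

n = P₁V₁/(RT₁) = 333×17.9/(8.314×462) = 1.55 mol.
Step 1 — Isobaric: P stays 333 kPa; V/T = const ⇒ T₂ = 822 K, V₂ = 31.9 L.
W = PΔV = 333×(31.9−17.9) kPa·L = 4650 J.
ΔU = nCvΔT = 1.55×12.5×(822−462) = 6970 J.
Q = ΔU + W = nCpΔT = 11600 J.
State after step 1: P = 333 kPa, V = 31.9 L, T = 822 K.
Step 2 — Polytropic n=1.48: T₂ = T₁(V₁/V₂)^(n−1) = 822×(5.49)^0.48 = 1860 K; P₂ = P₁(V₁/V₂)^n = 4140 kPa.
W = (P₁V₁−P₂V₂)/(n−1) = (333×31.9−4140×5.80)/0.48 = -28000 J.
ΔU = nCvΔT = 1.55×12.5×(1860−822) = 20100 J.
Q = ΔU + W = -7830 J.
Net over both steps: W = -23300 J, Q = 3790 J, ΔU = 27100 J.

27100 J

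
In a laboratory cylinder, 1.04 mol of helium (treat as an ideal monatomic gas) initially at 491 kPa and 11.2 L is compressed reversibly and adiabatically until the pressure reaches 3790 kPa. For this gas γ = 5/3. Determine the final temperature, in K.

T₁ = P₁V₁/(nR) = 491×11.2/(1.04×8.314) = 636 K.
Adiabatic: T₂/T₁ = (P₂/P₁)^((γ−1)/γ) ⇒ T₂ = 636×(7.72)^0.400 = 1440 K; V₂ = 3.29 L.

1440 K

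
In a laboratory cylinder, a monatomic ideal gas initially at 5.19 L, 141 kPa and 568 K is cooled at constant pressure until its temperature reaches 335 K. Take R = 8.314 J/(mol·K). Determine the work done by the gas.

-300 J

n = P₁V₁/(RT₁) = 141×5.19/(8.314×568) = 0.155 mol.
Isobaric: P stays 141 kPa; V/T = const ⇒ T₂ = 335 K, V₂ = 3.06 L.
W = PΔV = 141×(3.06−5.19) kPa·L = -300 J.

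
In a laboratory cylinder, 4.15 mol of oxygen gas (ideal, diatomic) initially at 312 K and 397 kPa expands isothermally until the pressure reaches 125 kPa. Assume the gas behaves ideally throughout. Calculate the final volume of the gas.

V₁ = nRT₁/P₁ = 4.15×8.314×312/397 = 27.1 L.
Isothermal: T stays 312 K; PV = const ⇒ V₂ = 86.1 L, P₂ = 125 kPa.

86.1 L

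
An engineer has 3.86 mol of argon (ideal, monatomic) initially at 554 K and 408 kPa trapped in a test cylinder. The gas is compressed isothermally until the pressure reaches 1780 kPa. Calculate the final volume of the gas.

V₁ = nRT₁/P₁ = 3.86×8.314×554/408 = 43.6 L.
Isothermal: T stays 554 K; PV = const ⇒ V₂ = 9.99 L, P₂ = 1780 kPa.

9.99 L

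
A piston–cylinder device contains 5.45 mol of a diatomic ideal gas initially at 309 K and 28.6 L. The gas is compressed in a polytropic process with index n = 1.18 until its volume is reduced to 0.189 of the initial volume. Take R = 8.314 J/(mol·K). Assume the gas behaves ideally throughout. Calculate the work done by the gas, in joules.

-27200 J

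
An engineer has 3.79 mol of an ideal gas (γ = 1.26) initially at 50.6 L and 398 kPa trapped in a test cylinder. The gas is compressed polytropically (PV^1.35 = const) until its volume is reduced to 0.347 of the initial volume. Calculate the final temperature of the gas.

926 K

T₁ = P₁V₁/(nR) = 398×50.6/(3.79×8.314) = 639 K.
Polytropic n=1.35: T₂ = T₁(V₁/V₂)^(n−1) = 639×(2.88)^0.35 = 926 K; P₂ = P₁(V₁/V₂)^n = 1660 kPa.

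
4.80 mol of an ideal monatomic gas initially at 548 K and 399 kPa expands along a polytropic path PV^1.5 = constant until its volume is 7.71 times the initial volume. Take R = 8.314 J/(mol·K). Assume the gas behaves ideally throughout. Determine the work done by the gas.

28000 J

V₁ = nRT₁/P₁ = 4.80×8.314×548/399 = 54.8 L.
Polytropic n=1.5: T₂ = T₁(V₁/V₂)^(n−1) = 548×(0.130)^0.50 = 197 K; P₂ = P₁(V₁/V₂)^n = 18.6 kPa.
W = (P₁V₁−P₂V₂)/(n−1) = (399×54.8−18.6×423)/0.50 = 28000 J.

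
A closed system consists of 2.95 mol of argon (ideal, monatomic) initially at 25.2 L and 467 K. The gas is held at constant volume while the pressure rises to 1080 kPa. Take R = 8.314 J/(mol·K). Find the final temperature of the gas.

P₁ = nRT₁/V₁ = 2.95×8.314×467/25.2 = 455 kPa.
Isochoric: V stays 25.2 L; P/T = const ⇒ T₂ = 1110 K, P₂ = 1080 kPa.

1110 K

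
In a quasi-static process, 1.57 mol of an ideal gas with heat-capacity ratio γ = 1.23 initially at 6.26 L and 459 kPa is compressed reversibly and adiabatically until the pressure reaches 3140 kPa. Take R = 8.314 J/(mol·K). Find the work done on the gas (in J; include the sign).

5410 J

T₁ = P₁V₁/(nR) = 459×6.26/(1.57×8.314) = 220 K.
Adiabatic: T₂/T₁ = (P₂/P₁)^((γ−1)/γ) ⇒ T₂ = 220×(6.84)^0.187 = 315 K; V₂ = 1.31 L.
ΔU = nCvΔT = 1.57×36.1×(315−220) = 5410 J.
Q = 0 for an adiabatic process, so W = −ΔU = -5410 J.
Work done on the gas = −W_by = 5410 J.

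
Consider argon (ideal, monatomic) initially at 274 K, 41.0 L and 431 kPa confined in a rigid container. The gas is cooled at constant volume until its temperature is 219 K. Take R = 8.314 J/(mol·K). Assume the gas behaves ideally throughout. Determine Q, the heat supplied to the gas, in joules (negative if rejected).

-5320 J

n = P₁V₁/(RT₁) = 431×41.0/(8.314×274) = 7.76 mol.
Isochoric: V stays 41.0 L; P/T = const ⇒ T₂ = 219 K, P₂ = 344 kPa.
W = 0 (no volume change).
ΔU = nCvΔT = 7.76×12.5×(219−274) = -5320 J.
Q = ΔU = -5320 J.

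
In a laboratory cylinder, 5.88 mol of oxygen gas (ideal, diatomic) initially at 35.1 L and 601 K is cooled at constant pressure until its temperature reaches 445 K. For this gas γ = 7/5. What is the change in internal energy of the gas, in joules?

P₁ = nRT₁/V₁ = 5.88×8.314×601/35.1 = 837 kPa.
Isobaric: P stays 837 kPa; V/T = const ⇒ T₂ = 445 K, V₂ = 26.0 L.
For an ideal gas ΔU = nCvΔT with Cv = (5/2)R = 20.8 J/(mol·K).
ΔU = 5.88×20.8×(445−601) = -19100 J.

-19100 J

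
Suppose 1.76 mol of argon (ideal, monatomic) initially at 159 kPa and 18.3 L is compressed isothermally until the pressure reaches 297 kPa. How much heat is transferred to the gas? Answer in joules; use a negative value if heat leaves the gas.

-1820 J

T₁ = P₁V₁/(nR) = 159×18.3/(1.76×8.314) = 199 K.
Isothermal: T stays 199 K; PV = const ⇒ V₂ = 9.80 L, P₂ = 297 kPa.
ΔU = 0 (ideal gas, T constant).
W = nRT ln(V₂/V₁) = 1.76×8.314×199×ln(0.535) = -1820 J.
Q = ΔU + W = -1820 J.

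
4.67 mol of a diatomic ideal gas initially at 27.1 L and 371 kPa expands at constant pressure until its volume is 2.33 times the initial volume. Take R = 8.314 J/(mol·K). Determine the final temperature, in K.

T₁ = P₁V₁/(nR) = 371×27.1/(4.67×8.314) = 259 K.
Isobaric: P stays 371 kPa; V/T = const ⇒ T₂ = 603 K, V₂ = 63.1 L.

603 K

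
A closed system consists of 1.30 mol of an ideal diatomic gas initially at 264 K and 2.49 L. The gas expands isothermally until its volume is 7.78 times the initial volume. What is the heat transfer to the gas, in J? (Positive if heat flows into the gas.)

P₁ = nRT₁/V₁ = 1.30×8.314×264/2.49 = 1150 kPa.
Isothermal: T stays 264 K; PV = const ⇒ V₂ = 19.4 L, P₂ = 147 kPa.
ΔU = 0 (ideal gas, T constant).
W = nRT ln(V₂/V₁) = 1.30×8.314×264×ln(7.78) = 5850 J.
Q = ΔU + W = 5850 J.

5850 J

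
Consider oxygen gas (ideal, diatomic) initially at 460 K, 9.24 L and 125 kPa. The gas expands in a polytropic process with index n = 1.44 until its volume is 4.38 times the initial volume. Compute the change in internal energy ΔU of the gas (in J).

n = P₁V₁/(RT₁) = 125×9.24/(8.314×460) = 0.302 mol.
Polytropic n=1.44: T₂ = T₁(V₁/V₂)^(n−1) = 460×(0.228)^0.44 = 240 K; P₂ = P₁(V₁/V₂)^n = 14.9 kPa.
For an ideal gas ΔU = nCvΔT with Cv = (5/2)R = 20.8 J/(mol·K).
ΔU = 0.302×20.8×(240−460) = -1380 J.

-1380 J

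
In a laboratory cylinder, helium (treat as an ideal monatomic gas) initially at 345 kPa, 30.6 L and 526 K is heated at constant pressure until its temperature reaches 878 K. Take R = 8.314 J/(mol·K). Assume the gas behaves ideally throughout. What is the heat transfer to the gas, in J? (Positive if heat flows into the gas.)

n = P₁V₁/(RT₁) = 345×30.6/(8.314×526) = 2.41 mol.
Isobaric: P stays 345 kPa; V/T = const ⇒ T₂ = 878 K, V₂ = 51.1 L.
W = PΔV = 345×(51.1−30.6) kPa·L = 7060 J.
ΔU = nCvΔT = 2.41×12.5×(878−526) = 10600 J.
Q = ΔU + W = nCpΔT = 17700 J.

17700 J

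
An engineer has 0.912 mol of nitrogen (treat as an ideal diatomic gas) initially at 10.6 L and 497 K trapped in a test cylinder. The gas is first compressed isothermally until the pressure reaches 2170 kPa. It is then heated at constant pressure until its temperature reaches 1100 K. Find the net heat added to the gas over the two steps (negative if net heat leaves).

9190 J

P₁ = nRT₁/V₁ = 0.912×8.314×497/10.6 = 356 kPa.
Step 1 — Isothermal: T stays 497 K; PV = const ⇒ V₂ = 1.74 L, P₂ = 2170 kPa.
ΔU = 0 (ideal gas, T constant).
W = nRT ln(V₂/V₁) = 0.912×8.314×497×ln(0.164) = -6820 J.
Q = ΔU + W = -6820 J.
State after step 1: P = 2170 kPa, V = 1.74 L, T = 497 K.
Step 2 — Isobaric: P stays 2170 kPa; V/T = const ⇒ T₂ = 1100 K, V₂ = 3.84 L.
W = PΔV = 2170×(3.84−1.74) kPa·L = 4570 J.
ΔU = nCvΔT = 0.912×20.8×(1100−497) = 11400 J.
Q = ΔU + W = nCpΔT = 16000 J.
Net over both steps: W = -2240 J, Q = 9190 J, ΔU = 11400 J.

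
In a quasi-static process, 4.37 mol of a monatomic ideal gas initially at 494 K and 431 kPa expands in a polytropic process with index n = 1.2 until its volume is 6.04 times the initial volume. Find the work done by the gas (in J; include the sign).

27100 J

V₁ = nRT₁/P₁ = 4.37×8.314×494/431 = 41.6 L.
Polytropic n=1.2: T₂ = T₁(V₁/V₂)^(n−1) = 494×(0.166)^0.20 = 345 K; P₂ = P₁(V₁/V₂)^n = 49.8 kPa.
W = (P₁V₁−P₂V₂)/(n−1) = (431×41.6−49.8×252)/0.20 = 27100 J.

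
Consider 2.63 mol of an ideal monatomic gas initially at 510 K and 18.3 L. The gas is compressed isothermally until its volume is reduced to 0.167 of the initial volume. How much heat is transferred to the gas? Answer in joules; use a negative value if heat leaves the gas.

-20000 J

P₁ = nRT₁/V₁ = 2.63×8.314×510/18.3 = 609 kPa.
Isothermal: T stays 510 K; PV = const ⇒ V₂ = 3.06 L, P₂ = 3650 kPa.
ΔU = 0 (ideal gas, T constant).
W = nRT ln(V₂/V₁) = 2.63×8.314×510×ln(0.167) = -20000 J.
Q = ΔU + W = -20000 J.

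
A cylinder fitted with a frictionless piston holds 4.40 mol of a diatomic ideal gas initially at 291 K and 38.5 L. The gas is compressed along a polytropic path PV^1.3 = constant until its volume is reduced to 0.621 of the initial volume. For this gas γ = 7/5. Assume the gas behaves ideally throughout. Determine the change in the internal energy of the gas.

P₁ = nRT₁/V₁ = 4.40×8.314×291/38.5 = 276 kPa.
Polytropic n=1.3: T₂ = T₁(V₁/V₂)^(n−1) = 291×(1.61)^0.30 = 336 K; P₂ = P₁(V₁/V₂)^n = 514 kPa.
For an ideal gas ΔU = nCvΔT with Cv = (5/2)R = 20.8 J/(mol·K).
ΔU = 4.40×20.8×(336−291) = 4090 J.

4090 J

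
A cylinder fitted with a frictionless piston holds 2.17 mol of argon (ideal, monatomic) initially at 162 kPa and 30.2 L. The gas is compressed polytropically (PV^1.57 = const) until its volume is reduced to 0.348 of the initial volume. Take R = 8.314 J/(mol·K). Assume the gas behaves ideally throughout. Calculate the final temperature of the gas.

495 K

T₁ = P₁V₁/(nR) = 162×30.2/(2.17×8.314) = 271 K.
Polytropic n=1.57: T₂ = T₁(V₁/V₂)^(n−1) = 271×(2.87)^0.57 = 495 K; P₂ = P₁(V₁/V₂)^n = 850 kPa.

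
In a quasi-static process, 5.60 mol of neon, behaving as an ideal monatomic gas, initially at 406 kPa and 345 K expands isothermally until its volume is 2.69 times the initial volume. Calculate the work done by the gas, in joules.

15900 J

V₁ = nRT₁/P₁ = 5.60×8.314×345/406 = 39.6 L.
Isothermal: T stays 345 K; PV = const ⇒ V₂ = 106 L, P₂ = 151 kPa.
W = nRT ln(V₂/V₁) = 5.60×8.314×345×ln(2.69) = 15900 J.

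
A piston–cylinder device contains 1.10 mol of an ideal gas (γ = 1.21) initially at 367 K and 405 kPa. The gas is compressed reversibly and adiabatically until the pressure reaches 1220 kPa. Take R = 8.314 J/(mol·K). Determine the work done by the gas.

-3370 J

V₁ = nRT₁/P₁ = 1.10×8.314×367/405 = 8.29 L.
Adiabatic: T₂/T₁ = (P₂/P₁)^((γ−1)/γ) ⇒ T₂ = 367×(3.01)^0.174 = 444 K; V₂ = 3.33 L.
ΔU = nCvΔT = 1.10×39.6×(444−367) = 3370 J.
Q = 0 for an adiabatic process, so W = −ΔU = -3370 J.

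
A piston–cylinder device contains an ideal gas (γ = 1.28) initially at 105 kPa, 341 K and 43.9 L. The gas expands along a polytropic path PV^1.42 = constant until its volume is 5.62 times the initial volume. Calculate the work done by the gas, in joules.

5660 J

n = P₁V₁/(RT₁) = 105×43.9/(8.314×341) = 1.63 mol.
Polytropic n=1.42: T₂ = T₁(V₁/V₂)^(n−1) = 341×(0.178)^0.42 = 165 K; P₂ = P₁(V₁/V₂)^n = 9.05 kPa.
W = (P₁V₁−P₂V₂)/(n−1) = (105×43.9−9.05×247)/0.42 = 5660 J.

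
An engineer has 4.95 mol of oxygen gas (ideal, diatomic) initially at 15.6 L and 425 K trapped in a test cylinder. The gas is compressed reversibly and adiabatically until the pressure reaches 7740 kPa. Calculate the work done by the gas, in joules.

P₁ = nRT₁/V₁ = 4.95×8.314×425/15.6 = 1120 kPa.
Adiabatic: T₂/T₁ = (P₂/P₁)^((γ−1)/γ) ⇒ T₂ = 425×(6.90)^0.286 = 738 K; V₂ = 3.92 L.
ΔU = nCvΔT = 4.95×20.8×(738−425) = 32200 J.
Q = 0 for an adiabatic process, so W = −ΔU = -32200 J.

-32200 J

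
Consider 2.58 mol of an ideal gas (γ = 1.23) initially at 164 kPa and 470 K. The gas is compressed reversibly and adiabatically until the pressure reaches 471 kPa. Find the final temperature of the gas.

V₁ = nRT₁/P₁ = 2.58×8.314×470/164 = 61.5 L.
Adiabatic: T₂/T₁ = (P₂/P₁)^((γ−1)/γ) ⇒ T₂ = 470×(2.87)^0.187 = 572 K; V₂ = 26.1 L.

572 K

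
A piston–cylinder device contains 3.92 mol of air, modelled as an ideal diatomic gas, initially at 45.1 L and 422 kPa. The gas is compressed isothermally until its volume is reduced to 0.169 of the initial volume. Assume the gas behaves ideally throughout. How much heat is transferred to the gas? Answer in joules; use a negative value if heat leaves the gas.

T₁ = P₁V₁/(nR) = 422×45.1/(3.92×8.314) = 584 K.
Isothermal: T stays 584 K; PV = const ⇒ V₂ = 7.62 L, P₂ = 2500 kPa.
ΔU = 0 (ideal gas, T constant).
W = nRT ln(V₂/V₁) = 3.92×8.314×584×ln(0.169) = -33800 J.
Q = ΔU + W = -33800 J.

-33800 J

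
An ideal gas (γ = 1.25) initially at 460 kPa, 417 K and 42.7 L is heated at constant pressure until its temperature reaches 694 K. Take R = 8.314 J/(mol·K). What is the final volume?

71.1 L

Isobaric: P stays 460 kPa; V/T = const ⇒ T₂ = 694 K, V₂ = 71.1 L.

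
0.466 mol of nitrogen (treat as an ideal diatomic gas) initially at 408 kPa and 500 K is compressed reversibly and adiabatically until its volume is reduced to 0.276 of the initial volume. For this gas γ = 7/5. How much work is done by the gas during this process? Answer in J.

-3260 J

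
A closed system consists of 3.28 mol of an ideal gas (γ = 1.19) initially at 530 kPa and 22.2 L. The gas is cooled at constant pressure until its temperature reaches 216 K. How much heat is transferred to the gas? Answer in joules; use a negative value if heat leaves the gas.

-36800 J

T₁ = P₁V₁/(nR) = 530×22.2/(3.28×8.314) = 431 K.
Isobaric: P stays 530 kPa; V/T = const ⇒ T₂ = 216 K, V₂ = 11.1 L.
W = PΔV = 530×(11.1−22.2) kPa·L = -5880 J.
ΔU = nCvΔT = 3.28×43.8×(216−431) = -30900 J.
Q = ΔU + W = nCpΔT = -36800 J.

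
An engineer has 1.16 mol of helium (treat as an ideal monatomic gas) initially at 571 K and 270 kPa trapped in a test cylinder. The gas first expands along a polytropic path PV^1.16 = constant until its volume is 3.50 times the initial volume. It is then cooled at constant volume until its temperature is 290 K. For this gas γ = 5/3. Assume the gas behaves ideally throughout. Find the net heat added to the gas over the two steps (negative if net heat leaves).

V₁ = nRT₁/P₁ = 1.16×8.314×571/270 = 20.4 L.
Step 1 — Polytropic n=1.16: T₂ = T₁(V₁/V₂)^(n−1) = 571×(0.286)^0.16 = 467 K; P₂ = P₁(V₁/V₂)^n = 63.1 kPa.
W = (P₁V₁−P₂V₂)/(n−1) = (270×20.4−63.1×71.4)/0.16 = 6250 J.
ΔU = nCvΔT = 1.16×12.5×(467−571) = -1500 J.
Q = ΔU + W = 4750 J.
State after step 1: P = 63.1 kPa, V = 71.4 L, T = 467 K.
Step 2 — Isochoric: V stays 71.4 L; P/T = const ⇒ T₂ = 290 K, P₂ = 39.2 kPa.
W = 0 (no volume change).
ΔU = nCvΔT = 1.16×12.5×(290−467) = -2560 J.
Q = ΔU = -2560 J.
Net over both steps: W = 6250 J, Q = 2190 J, ΔU = -4070 J.

2190 J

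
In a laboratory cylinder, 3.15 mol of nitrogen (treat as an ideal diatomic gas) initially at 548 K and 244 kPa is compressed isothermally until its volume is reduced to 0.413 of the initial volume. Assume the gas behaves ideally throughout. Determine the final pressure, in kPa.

V₁ = nRT₁/P₁ = 3.15×8.314×548/244 = 58.8 L.
Isothermal: T stays 548 K; PV = const ⇒ V₂ = 24.3 L, P₂ = 591 kPa.

591 kPa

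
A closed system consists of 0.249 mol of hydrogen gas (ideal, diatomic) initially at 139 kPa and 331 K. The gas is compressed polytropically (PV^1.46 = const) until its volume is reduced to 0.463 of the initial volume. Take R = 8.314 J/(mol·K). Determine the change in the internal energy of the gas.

V₁ = nRT₁/P₁ = 0.249×8.314×331/139 = 4.93 L.
Polytropic n=1.46: T₂ = T₁(V₁/V₂)^(n−1) = 331×(2.16)^0.46 = 472 K; P₂ = P₁(V₁/V₂)^n = 428 kPa.
For an ideal gas ΔU = nCvΔT with Cv = (5/2)R = 20.8 J/(mol·K).
ΔU = 0.249×20.8×(472−331) = 728 J.

728 J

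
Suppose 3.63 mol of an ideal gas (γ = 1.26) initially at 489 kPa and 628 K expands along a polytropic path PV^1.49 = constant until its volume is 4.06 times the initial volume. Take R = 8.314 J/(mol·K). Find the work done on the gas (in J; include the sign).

-19200 J

V₁ = nRT₁/P₁ = 3.63×8.314×628/489 = 38.8 L.
Polytropic n=1.49: T₂ = T₁(V₁/V₂)^(n−1) = 628×(0.246)^0.49 = 316 K; P₂ = P₁(V₁/V₂)^n = 60.6 kPa.
W = (P₁V₁−P₂V₂)/(n−1) = (489×38.8−60.6×157)/0.49 = 19200 J.
Work done on the gas = −W_by = -19200 J.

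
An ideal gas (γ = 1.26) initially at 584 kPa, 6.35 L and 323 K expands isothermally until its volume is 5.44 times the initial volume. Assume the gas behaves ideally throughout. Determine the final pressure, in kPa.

Isothermal: T stays 323 K; PV = const ⇒ V₂ = 34.5 L, P₂ = 107 kPa.

107 kPa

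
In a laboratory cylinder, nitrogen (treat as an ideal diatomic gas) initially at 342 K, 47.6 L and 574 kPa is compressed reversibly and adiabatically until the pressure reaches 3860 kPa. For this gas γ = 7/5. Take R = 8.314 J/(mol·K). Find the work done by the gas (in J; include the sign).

-49400 J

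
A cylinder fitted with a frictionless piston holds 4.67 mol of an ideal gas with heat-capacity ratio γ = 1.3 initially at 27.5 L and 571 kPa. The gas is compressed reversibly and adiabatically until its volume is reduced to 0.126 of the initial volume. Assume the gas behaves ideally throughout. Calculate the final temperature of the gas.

T₁ = P₁V₁/(nR) = 571×27.5/(4.67×8.314) = 404 K.
Adiabatic: TV^(γ−1) = const ⇒ T₂ = 404×(7.94)^0.300 = 753 K; PV^γ = const ⇒ P₂ = 8440 kPa.

753 K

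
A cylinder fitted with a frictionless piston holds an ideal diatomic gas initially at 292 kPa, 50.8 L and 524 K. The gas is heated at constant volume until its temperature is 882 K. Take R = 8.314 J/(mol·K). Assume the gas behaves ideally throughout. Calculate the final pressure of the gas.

Isochoric: V stays 50.8 L; P/T = const ⇒ T₂ = 882 K, P₂ = 491 kPa.

491 kPa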